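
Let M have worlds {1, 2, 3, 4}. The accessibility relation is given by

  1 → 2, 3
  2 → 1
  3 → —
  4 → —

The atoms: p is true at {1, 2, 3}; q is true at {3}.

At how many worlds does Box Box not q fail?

1: successors {2, 3}; Box not q there: 2:T, 3:T. ✓
2: successors {1}; Box not q there: 1:F. ✗
3: no successors, so Box Box not q holds vacuously. ✓
4: no successors, so Box Box not q holds vacuously. ✓
Satisfying worlds: {1, 3, 4}.
So Box Box not q fails at the other 1 world.

1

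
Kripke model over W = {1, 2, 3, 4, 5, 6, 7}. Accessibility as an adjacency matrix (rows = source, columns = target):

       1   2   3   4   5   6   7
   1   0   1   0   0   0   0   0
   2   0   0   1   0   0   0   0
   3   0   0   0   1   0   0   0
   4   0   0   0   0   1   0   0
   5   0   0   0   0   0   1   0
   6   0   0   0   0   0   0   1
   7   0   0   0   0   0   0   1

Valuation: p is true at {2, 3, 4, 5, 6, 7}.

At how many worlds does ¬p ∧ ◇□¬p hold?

0

1: ¬p is T, ◇□¬p is F. ✗
2: ¬p is F, ◇□¬p is F. ✗
3: ¬p is F, ◇□¬p is F. ✗
4: ¬p is F, ◇□¬p is F. ✗
5: ¬p is F, ◇□¬p is F. ✗
6: ¬p is F, ◇□¬p is F. ✗
7: ¬p is F, ◇□¬p is F. ✗
Satisfying worlds: ∅.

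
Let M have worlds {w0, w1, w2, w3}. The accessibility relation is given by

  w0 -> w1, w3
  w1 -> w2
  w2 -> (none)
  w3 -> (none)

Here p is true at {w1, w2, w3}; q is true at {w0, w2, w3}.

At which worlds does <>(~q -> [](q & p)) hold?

{w0, w1}

w0: successors {w1, w3}; ~q -> [](q & p) there: w1:T, w3:T. ✓
w1: successors {w2}; ~q -> [](q & p) there: w2:T. ✓
w2: no successors, so <>(~q -> [](q & p)) fails. ✗
w3: no successors, so <>(~q -> [](q & p)) fails. ✗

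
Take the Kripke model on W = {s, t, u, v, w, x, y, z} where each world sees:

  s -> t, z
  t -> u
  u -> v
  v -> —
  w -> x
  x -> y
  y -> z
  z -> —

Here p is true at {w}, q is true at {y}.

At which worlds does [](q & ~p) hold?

{v, x, z}

s: successors {t, z}; q & ~p there: t:F, z:F. ✗
t: successors {u}; q & ~p there: u:F. ✗
u: successors {v}; q & ~p there: v:F. ✗
v: no successors, so [](q & ~p) holds vacuously. ✓
w: successors {x}; q & ~p there: x:F. ✗
x: successors {y}; q & ~p there: y:T. ✓
y: successors {z}; q & ~p there: z:F. ✗
z: no successors, so [](q & ~p) holds vacuously. ✓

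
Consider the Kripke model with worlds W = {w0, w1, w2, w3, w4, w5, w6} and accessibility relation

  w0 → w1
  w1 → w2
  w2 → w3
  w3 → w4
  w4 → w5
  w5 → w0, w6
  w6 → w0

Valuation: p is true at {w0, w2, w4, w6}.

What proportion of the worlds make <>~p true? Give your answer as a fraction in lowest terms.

w0: successors {w1}; ~p there: w1:T. ✓
w1: successors {w2}; ~p there: w2:F. ✗
w2: successors {w3}; ~p there: w3:T. ✓
w3: successors {w4}; ~p there: w4:F. ✗
w4: successors {w5}; ~p there: w5:T. ✓
w5: successors {w0, w6}; ~p there: w0:F, w6:F. ✗
w6: successors {w0}; ~p there: w0:F. ✗
That's 3 of 7 worlds, so 3/7.

3/7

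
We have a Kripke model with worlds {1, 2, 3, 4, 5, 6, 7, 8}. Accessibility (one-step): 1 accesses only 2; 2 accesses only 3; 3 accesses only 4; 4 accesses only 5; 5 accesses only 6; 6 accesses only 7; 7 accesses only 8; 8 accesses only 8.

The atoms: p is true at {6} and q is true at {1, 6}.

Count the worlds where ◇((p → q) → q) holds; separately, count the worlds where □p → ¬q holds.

1 and 8

For ◇((p → q) → q):
1: successors {2}; (p → q) → q there: 2:F. ✗
2: successors {3}; (p → q) → q there: 3:F. ✗
3: successors {4}; (p → q) → q there: 4:F. ✗
4: successors {5}; (p → q) → q there: 5:F. ✗
5: successors {6}; (p → q) → q there: 6:T. ✓
6: successors {7}; (p → q) → q there: 7:F. ✗
7: successors {8}; (p → q) → q there: 8:F. ✗
8: successors {8}; (p → q) → q there: 8:F. ✗
— 1 world.
For □p → ¬q:
1: □p is F, ¬q is F. ✓
2: □p is F, ¬q is T. ✓
3: □p is F, ¬q is T. ✓
4: □p is F, ¬q is T. ✓
5: □p is T, ¬q is T. ✓
6: □p is F, ¬q is F. ✓
7: □p is F, ¬q is T. ✓
8: □p is F, ¬q is T. ✓
— 8 worlds.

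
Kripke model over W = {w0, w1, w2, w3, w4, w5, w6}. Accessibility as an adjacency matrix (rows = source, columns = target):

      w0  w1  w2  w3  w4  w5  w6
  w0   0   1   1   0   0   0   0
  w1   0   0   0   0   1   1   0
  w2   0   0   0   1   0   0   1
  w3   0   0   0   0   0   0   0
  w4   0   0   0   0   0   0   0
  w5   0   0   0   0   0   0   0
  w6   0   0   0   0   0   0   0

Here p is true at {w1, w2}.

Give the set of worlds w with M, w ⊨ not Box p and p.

w0: not Box p is F, p is F. ✗
w1: not Box p is T, p is T. ✓
w2: not Box p is T, p is T. ✓
w3: not Box p is F, p is F. ✗
w4: not Box p is F, p is F. ✗
w5: not Box p is F, p is F. ✗
w6: not Box p is F, p is F. ✗

{w1, w2}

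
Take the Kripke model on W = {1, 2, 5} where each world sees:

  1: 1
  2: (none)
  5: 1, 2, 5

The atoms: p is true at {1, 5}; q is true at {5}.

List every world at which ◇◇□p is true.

{1, 5}

1: successors {1}; ◇□p there: 1:T. ✓
2: no successors, so ◇◇□p fails. ✗
5: successors {1, 2, 5}; ◇□p there: 1:T, 2:F, 5:T. ✓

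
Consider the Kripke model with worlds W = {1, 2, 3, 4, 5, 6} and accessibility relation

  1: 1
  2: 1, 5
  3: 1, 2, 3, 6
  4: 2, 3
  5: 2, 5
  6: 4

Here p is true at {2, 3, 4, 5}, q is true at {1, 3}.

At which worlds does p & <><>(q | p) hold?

1: p is F, <><>(q | p) is T. ✗
2: p is T, <><>(q | p) is T. ✓
3: p is T, <><>(q | p) is T. ✓
4: p is T, <><>(q | p) is T. ✓
5: p is T, <><>(q | p) is T. ✓
6: p is F, <><>(q | p) is T. ✗

{2, 3, 4, 5}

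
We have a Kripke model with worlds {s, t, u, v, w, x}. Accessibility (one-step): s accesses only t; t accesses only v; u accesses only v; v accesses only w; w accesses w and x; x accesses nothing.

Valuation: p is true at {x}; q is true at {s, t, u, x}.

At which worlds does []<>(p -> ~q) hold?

{s, t, u, v, x}

s: successors {t}; <>(p -> ~q) there: t:T. ✓
t: successors {v}; <>(p -> ~q) there: v:T. ✓
u: successors {v}; <>(p -> ~q) there: v:T. ✓
v: successors {w}; <>(p -> ~q) there: w:T. ✓
w: successors {w, x}; <>(p -> ~q) there: w:T, x:F. ✗
x: no successors, so []<>(p -> ~q) holds vacuously. ✓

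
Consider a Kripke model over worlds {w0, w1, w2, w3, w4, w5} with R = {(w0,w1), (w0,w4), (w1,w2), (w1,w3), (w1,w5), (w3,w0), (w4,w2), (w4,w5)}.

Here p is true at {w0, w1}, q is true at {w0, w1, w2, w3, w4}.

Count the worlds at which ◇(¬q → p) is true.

w0: successors {w1, w4}; ¬q → p there: w1:T, w4:T. ✓
w1: successors {w2, w3, w5}; ¬q → p there: w2:T, w3:T, w5:F. ✓
w2: no successors, so ◇(¬q → p) fails. ✗
w3: successors {w0}; ¬q → p there: w0:T. ✓
w4: successors {w2, w5}; ¬q → p there: w2:T, w5:F. ✓
w5: no successors, so ◇(¬q → p) fails. ✗
Satisfying worlds: {w0, w1, w3, w4}.

4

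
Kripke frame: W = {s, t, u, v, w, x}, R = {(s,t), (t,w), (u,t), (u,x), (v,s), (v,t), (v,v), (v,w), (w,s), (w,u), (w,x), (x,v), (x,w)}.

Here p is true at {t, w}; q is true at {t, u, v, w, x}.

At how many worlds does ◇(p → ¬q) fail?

s: successors {t}; p → ¬q there: t:F. ✗
t: successors {w}; p → ¬q there: w:F. ✗
u: successors {t, x}; p → ¬q there: t:F, x:T. ✓
v: successors {s, t, v, w}; p → ¬q there: s:T, t:F, v:T, w:F. ✓
w: successors {s, u, x}; p → ¬q there: s:T, u:T, x:T. ✓
x: successors {v, w}; p → ¬q there: v:T, w:F. ✓
Satisfying worlds: {u, v, w, x}.
So ◇(p → ¬q) fails at the other 2 worlds.

2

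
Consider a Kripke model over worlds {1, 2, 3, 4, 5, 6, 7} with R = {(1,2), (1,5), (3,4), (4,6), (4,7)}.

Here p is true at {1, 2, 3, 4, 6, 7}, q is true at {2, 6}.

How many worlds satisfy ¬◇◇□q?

6

1: ◇◇□q is F. ✓
2: ◇◇□q is F. ✓
3: ◇◇□q is T. ✗
4: ◇◇□q is F. ✓
5: ◇◇□q is F. ✓
6: ◇◇□q is F. ✓
7: ◇◇□q is F. ✓
Satisfying worlds: {1, 2, 4, 5, 6, 7}.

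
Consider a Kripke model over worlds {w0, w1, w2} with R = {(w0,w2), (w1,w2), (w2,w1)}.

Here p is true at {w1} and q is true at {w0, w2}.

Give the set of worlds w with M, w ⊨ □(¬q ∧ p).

w0: successors {w2}; ¬q ∧ p there: w2:F. ✗
w1: successors {w2}; ¬q ∧ p there: w2:F. ✗
w2: successors {w1}; ¬q ∧ p there: w1:T. ✓

{w2}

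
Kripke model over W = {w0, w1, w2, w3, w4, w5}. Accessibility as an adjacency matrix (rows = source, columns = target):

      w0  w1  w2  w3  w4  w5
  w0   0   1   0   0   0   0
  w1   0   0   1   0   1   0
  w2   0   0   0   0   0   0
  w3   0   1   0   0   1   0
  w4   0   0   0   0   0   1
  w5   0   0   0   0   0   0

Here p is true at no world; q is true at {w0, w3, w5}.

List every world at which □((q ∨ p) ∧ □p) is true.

{w2, w4, w5}

w0: successors {w1}; (q ∨ p) ∧ □p there: w1:F. ✗
w1: successors {w2, w4}; (q ∨ p) ∧ □p there: w2:F, w4:F. ✗
w2: no successors, so □((q ∨ p) ∧ □p) holds vacuously. ✓
w3: successors {w1, w4}; (q ∨ p) ∧ □p there: w1:F, w4:F. ✗
w4: successors {w5}; (q ∨ p) ∧ □p there: w5:T. ✓
w5: no successors, so □((q ∨ p) ∧ □p) holds vacuously. ✓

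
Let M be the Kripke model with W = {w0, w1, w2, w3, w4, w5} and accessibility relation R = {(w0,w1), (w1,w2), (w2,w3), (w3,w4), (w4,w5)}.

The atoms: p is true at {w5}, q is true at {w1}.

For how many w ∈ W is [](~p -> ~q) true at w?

5

w0: successors {w1}; ~p -> ~q there: w1:F. ✗
w1: successors {w2}; ~p -> ~q there: w2:T. ✓
w2: successors {w3}; ~p -> ~q there: w3:T. ✓
w3: successors {w4}; ~p -> ~q there: w4:T. ✓
w4: successors {w5}; ~p -> ~q there: w5:T. ✓
w5: no successors, so [](~p -> ~q) holds vacuously. ✓
Satisfying worlds: {w1, w2, w3, w4, w5}.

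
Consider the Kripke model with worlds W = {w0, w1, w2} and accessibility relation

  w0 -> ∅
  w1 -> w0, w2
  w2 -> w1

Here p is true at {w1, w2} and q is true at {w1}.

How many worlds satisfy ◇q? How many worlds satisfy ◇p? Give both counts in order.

1 and 2

For ◇q:
w0: no successors, so ◇q fails. ✗
w1: successors {w0, w2}; q there: w0:F, w2:F. ✗
w2: successors {w1}; q there: w1:T. ✓
— 1 world.
For ◇p:
w0: no successors, so ◇p fails. ✗
w1: successors {w0, w2}; p there: w0:F, w2:T. ✓
w2: successors {w1}; p there: w1:T. ✓
— 2 worlds.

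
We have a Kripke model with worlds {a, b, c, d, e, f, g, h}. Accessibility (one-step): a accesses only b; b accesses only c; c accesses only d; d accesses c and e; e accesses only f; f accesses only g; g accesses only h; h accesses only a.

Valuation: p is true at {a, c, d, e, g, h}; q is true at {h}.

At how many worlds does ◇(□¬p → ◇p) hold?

7

a: successors {b}; □¬p → ◇p there: b:T. ✓
b: successors {c}; □¬p → ◇p there: c:T. ✓
c: successors {d}; □¬p → ◇p there: d:T. ✓
d: successors {c, e}; □¬p → ◇p there: c:T, e:F. ✓
e: successors {f}; □¬p → ◇p there: f:T. ✓
f: successors {g}; □¬p → ◇p there: g:T. ✓
g: successors {h}; □¬p → ◇p there: h:T. ✓
h: successors {a}; □¬p → ◇p there: a:F. ✗
Satisfying worlds: {a, b, c, d, e, f, g}.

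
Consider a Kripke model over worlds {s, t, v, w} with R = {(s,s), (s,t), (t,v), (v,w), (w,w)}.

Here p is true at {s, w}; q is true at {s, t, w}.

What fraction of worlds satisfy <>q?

s: successors {s, t}; q there: s:T, t:T. ✓
t: successors {v}; q there: v:F. ✗
v: successors {w}; q there: w:T. ✓
w: successors {w}; q there: w:T. ✓
That's 3 of 4 worlds, so 3/4.

3/4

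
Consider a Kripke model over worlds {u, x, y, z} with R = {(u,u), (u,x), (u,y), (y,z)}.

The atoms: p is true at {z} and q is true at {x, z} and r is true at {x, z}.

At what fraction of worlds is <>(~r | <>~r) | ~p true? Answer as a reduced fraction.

u: <>(~r | <>~r) is T, ~p is T. ✓
x: <>(~r | <>~r) is F, ~p is T. ✓
y: <>(~r | <>~r) is F, ~p is T. ✓
z: <>(~r | <>~r) is F, ~p is F. ✗
That's 3 of 4 worlds, so 3/4.

3/4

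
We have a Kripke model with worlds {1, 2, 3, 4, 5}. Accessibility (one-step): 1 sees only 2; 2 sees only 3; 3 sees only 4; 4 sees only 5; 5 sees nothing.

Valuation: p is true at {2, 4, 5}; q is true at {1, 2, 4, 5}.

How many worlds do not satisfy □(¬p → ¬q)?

1: successors {2}; ¬p → ¬q there: 2:T. ✓
2: successors {3}; ¬p → ¬q there: 3:T. ✓
3: successors {4}; ¬p → ¬q there: 4:T. ✓
4: successors {5}; ¬p → ¬q there: 5:T. ✓
5: no successors, so □(¬p → ¬q) holds vacuously. ✓
Satisfying worlds: {1, 2, 3, 4, 5}.
So □(¬p → ¬q) fails at the other 0 worlds.

0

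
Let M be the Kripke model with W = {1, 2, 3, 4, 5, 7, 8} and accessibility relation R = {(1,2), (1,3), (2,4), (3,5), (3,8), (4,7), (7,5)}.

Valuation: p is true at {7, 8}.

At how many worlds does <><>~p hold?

2

1: successors {2, 3}; <>~p there: 2:T, 3:T. ✓
2: successors {4}; <>~p there: 4:F. ✗
3: successors {5, 8}; <>~p there: 5:F, 8:F. ✗
4: successors {7}; <>~p there: 7:T. ✓
5: no successors, so <><>~p fails. ✗
7: successors {5}; <>~p there: 5:F. ✗
8: no successors, so <><>~p fails. ✗
Satisfying worlds: {1, 4}.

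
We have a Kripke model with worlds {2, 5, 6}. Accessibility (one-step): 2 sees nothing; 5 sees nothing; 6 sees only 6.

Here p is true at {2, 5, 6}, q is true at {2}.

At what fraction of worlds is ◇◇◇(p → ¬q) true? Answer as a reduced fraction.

2: no successors, so ◇◇◇(p → ¬q) fails. ✗
5: no successors, so ◇◇◇(p → ¬q) fails. ✗
6: successors {6}; ◇◇(p → ¬q) there: 6:T. ✓
That's 1 of 3 worlds, so 1/3.

1/3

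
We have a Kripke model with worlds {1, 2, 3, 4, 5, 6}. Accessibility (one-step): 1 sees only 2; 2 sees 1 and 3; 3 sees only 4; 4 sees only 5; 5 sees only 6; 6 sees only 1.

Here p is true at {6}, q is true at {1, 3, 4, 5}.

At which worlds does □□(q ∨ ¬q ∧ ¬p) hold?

{1, 2, 3, 5, 6}

1: successors {2}; □(q ∨ ¬q ∧ ¬p) there: 2:T. ✓
2: successors {1, 3}; □(q ∨ ¬q ∧ ¬p) there: 1:T, 3:T. ✓
3: successors {4}; □(q ∨ ¬q ∧ ¬p) there: 4:T. ✓
4: successors {5}; □(q ∨ ¬q ∧ ¬p) there: 5:F. ✗
5: successors {6}; □(q ∨ ¬q ∧ ¬p) there: 6:T. ✓
6: successors {1}; □(q ∨ ¬q ∧ ¬p) there: 1:T. ✓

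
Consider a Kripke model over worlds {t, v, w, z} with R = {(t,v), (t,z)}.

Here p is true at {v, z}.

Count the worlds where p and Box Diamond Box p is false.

2

t: p is F, Box Diamond Box p is F. ✗
v: p is T, Box Diamond Box p is T. ✓
w: p is F, Box Diamond Box p is T. ✗
z: p is T, Box Diamond Box p is T. ✓
Satisfying worlds: {v, z}.
So p and Box Diamond Box p fails at the other 2 worlds.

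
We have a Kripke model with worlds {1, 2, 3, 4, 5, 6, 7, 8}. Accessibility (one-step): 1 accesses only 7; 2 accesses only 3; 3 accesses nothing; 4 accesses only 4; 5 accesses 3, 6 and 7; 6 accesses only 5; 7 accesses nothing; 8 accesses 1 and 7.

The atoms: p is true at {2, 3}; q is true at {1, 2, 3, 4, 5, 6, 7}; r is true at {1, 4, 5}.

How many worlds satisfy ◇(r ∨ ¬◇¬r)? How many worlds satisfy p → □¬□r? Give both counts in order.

6 and 7

For ◇(r ∨ ¬◇¬r):
1: successors {7}; r ∨ ¬◇¬r there: 7:T. ✓
2: successors {3}; r ∨ ¬◇¬r there: 3:T. ✓
3: no successors, so ◇(r ∨ ¬◇¬r) fails. ✗
4: successors {4}; r ∨ ¬◇¬r there: 4:T. ✓
5: successors {3, 6, 7}; r ∨ ¬◇¬r there: 3:T, 6:T, 7:T. ✓
6: successors {5}; r ∨ ¬◇¬r there: 5:T. ✓
7: no successors, so ◇(r ∨ ¬◇¬r) fails. ✗
8: successors {1, 7}; r ∨ ¬◇¬r there: 1:T, 7:T. ✓
— 6 worlds.
For p → □¬□r:
1: p is F, □¬□r is F. ✓
2: p is T, □¬□r is F. ✗
3: p is T, □¬□r is T. ✓
4: p is F, □¬□r is F. ✓
5: p is F, □¬□r is F. ✓
6: p is F, □¬□r is T. ✓
7: p is F, □¬□r is T. ✓
8: p is F, □¬□r is F. ✓
— 7 worlds.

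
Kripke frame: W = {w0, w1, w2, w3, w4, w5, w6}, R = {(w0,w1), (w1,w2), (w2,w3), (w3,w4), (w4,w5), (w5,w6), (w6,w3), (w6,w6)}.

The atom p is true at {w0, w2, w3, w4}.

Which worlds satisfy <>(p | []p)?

{w0, w1, w2, w3, w6}

w0: successors {w1}; p | []p there: w1:T. ✓
w1: successors {w2}; p | []p there: w2:T. ✓
w2: successors {w3}; p | []p there: w3:T. ✓
w3: successors {w4}; p | []p there: w4:T. ✓
w4: successors {w5}; p | []p there: w5:F. ✗
w5: successors {w6}; p | []p there: w6:F. ✗
w6: successors {w3, w6}; p | []p there: w3:T, w6:F. ✓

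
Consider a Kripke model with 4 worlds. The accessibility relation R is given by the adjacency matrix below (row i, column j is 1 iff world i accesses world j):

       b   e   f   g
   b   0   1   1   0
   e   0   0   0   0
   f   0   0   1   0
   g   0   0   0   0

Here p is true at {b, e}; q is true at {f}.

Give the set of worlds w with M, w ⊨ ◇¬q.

b: successors {e, f}; ¬q there: e:T, f:F. ✓
e: no successors, so ◇¬q fails. ✗
f: successors {f}; ¬q there: f:F. ✗
g: no successors, so ◇¬q fails. ✗

{b}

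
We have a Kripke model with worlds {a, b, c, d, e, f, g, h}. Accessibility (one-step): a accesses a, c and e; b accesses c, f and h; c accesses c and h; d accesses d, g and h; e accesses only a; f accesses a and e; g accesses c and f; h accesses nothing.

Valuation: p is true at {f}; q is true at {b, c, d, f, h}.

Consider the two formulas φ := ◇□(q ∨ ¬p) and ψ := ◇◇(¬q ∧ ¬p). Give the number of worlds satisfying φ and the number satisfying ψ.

For ◇□(q ∨ ¬p):
a: successors {a, c, e}; □(q ∨ ¬p) there: a:T, c:T, e:T. ✓
b: successors {c, f, h}; □(q ∨ ¬p) there: c:T, f:T, h:T. ✓
c: successors {c, h}; □(q ∨ ¬p) there: c:T, h:T. ✓
d: successors {d, g, h}; □(q ∨ ¬p) there: d:T, g:T, h:T. ✓
e: successors {a}; □(q ∨ ¬p) there: a:T. ✓
f: successors {a, e}; □(q ∨ ¬p) there: a:T, e:T. ✓
g: successors {c, f}; □(q ∨ ¬p) there: c:T, f:T. ✓
h: no successors, so ◇□(q ∨ ¬p) fails. ✗
— 7 worlds.
For ◇◇(¬q ∧ ¬p):
a: successors {a, c, e}; ◇(¬q ∧ ¬p) there: a:T, c:F, e:T. ✓
b: successors {c, f, h}; ◇(¬q ∧ ¬p) there: c:F, f:T, h:F. ✓
c: successors {c, h}; ◇(¬q ∧ ¬p) there: c:F, h:F. ✗
d: successors {d, g, h}; ◇(¬q ∧ ¬p) there: d:T, g:F, h:F. ✓
e: successors {a}; ◇(¬q ∧ ¬p) there: a:T. ✓
f: successors {a, e}; ◇(¬q ∧ ¬p) there: a:T, e:T. ✓
g: successors {c, f}; ◇(¬q ∧ ¬p) there: c:F, f:T. ✓
h: no successors, so ◇◇(¬q ∧ ¬p) fails. ✗
— 6 worlds.

7 and 6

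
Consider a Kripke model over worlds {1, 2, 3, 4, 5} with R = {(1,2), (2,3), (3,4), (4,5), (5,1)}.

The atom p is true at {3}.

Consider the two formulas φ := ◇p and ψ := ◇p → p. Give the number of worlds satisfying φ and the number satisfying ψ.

1 and 4

For ◇p:
1: successors {2}; p there: 2:F. ✗
2: successors {3}; p there: 3:T. ✓
3: successors {4}; p there: 4:F. ✗
4: successors {5}; p there: 5:F. ✗
5: successors {1}; p there: 1:F. ✗
— 1 world.
For ◇p → p:
1: ◇p is F, p is F. ✓
2: ◇p is T, p is F. ✗
3: ◇p is F, p is T. ✓
4: ◇p is F, p is F. ✓
5: ◇p is F, p is F. ✓
— 4 worlds.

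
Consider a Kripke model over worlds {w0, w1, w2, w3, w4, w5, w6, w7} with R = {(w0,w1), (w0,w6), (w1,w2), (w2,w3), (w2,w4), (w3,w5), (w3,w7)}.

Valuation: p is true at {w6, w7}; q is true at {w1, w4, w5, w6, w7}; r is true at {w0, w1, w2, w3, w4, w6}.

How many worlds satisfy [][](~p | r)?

w0: successors {w1, w6}; [](~p | r) there: w1:T, w6:T. ✓
w1: successors {w2}; [](~p | r) there: w2:T. ✓
w2: successors {w3, w4}; [](~p | r) there: w3:F, w4:T. ✗
w3: successors {w5, w7}; [](~p | r) there: w5:T, w7:T. ✓
w4: no successors, so [][](~p | r) holds vacuously. ✓
w5: no successors, so [][](~p | r) holds vacuously. ✓
w6: no successors, so [][](~p | r) holds vacuously. ✓
w7: no successors, so [][](~p | r) holds vacuously. ✓
Satisfying worlds: {w0, w1, w3, w4, w5, w6, w7}.

7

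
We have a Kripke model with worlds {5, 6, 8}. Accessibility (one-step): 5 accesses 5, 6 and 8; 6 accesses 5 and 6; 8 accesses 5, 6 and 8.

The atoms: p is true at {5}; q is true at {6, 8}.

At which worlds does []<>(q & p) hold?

5: successors {5, 6, 8}; <>(q & p) there: 5:F, 6:F, 8:F. ✗
6: successors {5, 6}; <>(q & p) there: 5:F, 6:F. ✗
8: successors {5, 6, 8}; <>(q & p) there: 5:F, 6:F, 8:F. ✗

∅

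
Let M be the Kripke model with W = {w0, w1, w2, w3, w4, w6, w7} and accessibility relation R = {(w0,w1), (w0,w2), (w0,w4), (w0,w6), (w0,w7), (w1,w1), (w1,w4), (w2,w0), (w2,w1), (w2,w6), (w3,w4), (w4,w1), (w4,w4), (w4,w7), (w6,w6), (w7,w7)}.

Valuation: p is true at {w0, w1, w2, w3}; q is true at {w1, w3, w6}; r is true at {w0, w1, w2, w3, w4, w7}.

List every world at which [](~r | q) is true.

w0: successors {w1, w2, w4, w6, w7}; ~r | q there: w1:T, w2:F, w4:F, w6:T, w7:F. ✗
w1: successors {w1, w4}; ~r | q there: w1:T, w4:F. ✗
w2: successors {w0, w1, w6}; ~r | q there: w0:F, w1:T, w6:T. ✗
w3: successors {w4}; ~r | q there: w4:F. ✗
w4: successors {w1, w4, w7}; ~r | q there: w1:T, w4:F, w7:F. ✗
w6: successors {w6}; ~r | q there: w6:T. ✓
w7: successors {w7}; ~r | q there: w7:F. ✗

{w6}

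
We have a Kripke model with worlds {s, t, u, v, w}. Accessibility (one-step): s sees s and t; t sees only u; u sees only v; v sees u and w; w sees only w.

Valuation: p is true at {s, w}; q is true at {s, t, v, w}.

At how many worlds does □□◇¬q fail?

4

s: successors {s, t}; □◇¬q there: s:F, t:F. ✗
t: successors {u}; □◇¬q there: u:T. ✓
u: successors {v}; □◇¬q there: v:F. ✗
v: successors {u, w}; □◇¬q there: u:T, w:F. ✗
w: successors {w}; □◇¬q there: w:F. ✗
Satisfying worlds: {t}.
So □□◇¬q fails at the other 4 worlds.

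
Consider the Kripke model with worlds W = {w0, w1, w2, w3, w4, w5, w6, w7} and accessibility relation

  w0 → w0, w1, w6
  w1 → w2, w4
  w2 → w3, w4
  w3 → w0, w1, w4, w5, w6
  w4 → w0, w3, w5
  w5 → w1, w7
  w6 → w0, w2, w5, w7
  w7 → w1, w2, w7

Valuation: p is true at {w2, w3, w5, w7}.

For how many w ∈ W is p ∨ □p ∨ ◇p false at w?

1

w0: p ∨ □p is F, ◇p is F. ✗
w1: p ∨ □p is F, ◇p is T. ✓
w2: p ∨ □p is T, ◇p is T. ✓
w3: p ∨ □p is T, ◇p is T. ✓
w4: p ∨ □p is F, ◇p is T. ✓
w5: p ∨ □p is T, ◇p is T. ✓
w6: p ∨ □p is F, ◇p is T. ✓
w7: p ∨ □p is T, ◇p is T. ✓
Satisfying worlds: {w1, w2, w3, w4, w5, w6, w7}.
So p ∨ □p ∨ ◇p fails at the other 1 world.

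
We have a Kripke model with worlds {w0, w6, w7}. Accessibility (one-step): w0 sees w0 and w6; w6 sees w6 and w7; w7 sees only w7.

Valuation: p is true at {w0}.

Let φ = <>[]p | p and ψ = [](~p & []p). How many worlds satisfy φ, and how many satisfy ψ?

1 and 0

For <>[]p | p:
w0: <>[]p is F, p is T. ✓
w6: <>[]p is F, p is F. ✗
w7: <>[]p is F, p is F. ✗
— 1 world.
For [](~p & []p):
w0: successors {w0, w6}; ~p & []p there: w0:F, w6:F. ✗
w6: successors {w6, w7}; ~p & []p there: w6:F, w7:F. ✗
w7: successors {w7}; ~p & []p there: w7:F. ✗
— 0 worlds.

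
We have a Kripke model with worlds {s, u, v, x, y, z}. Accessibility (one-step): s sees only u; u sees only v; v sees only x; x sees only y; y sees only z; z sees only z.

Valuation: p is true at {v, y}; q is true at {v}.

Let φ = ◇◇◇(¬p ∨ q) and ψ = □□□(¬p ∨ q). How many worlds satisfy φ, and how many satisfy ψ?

For ◇◇◇(¬p ∨ q):
s: successors {u}; ◇◇(¬p ∨ q) there: u:T. ✓
u: successors {v}; ◇◇(¬p ∨ q) there: v:F. ✗
v: successors {x}; ◇◇(¬p ∨ q) there: x:T. ✓
x: successors {y}; ◇◇(¬p ∨ q) there: y:T. ✓
y: successors {z}; ◇◇(¬p ∨ q) there: z:T. ✓
z: successors {z}; ◇◇(¬p ∨ q) there: z:T. ✓
— 5 worlds.
For □□□(¬p ∨ q):
s: successors {u}; □□(¬p ∨ q) there: u:T. ✓
u: successors {v}; □□(¬p ∨ q) there: v:F. ✗
v: successors {x}; □□(¬p ∨ q) there: x:T. ✓
x: successors {y}; □□(¬p ∨ q) there: y:T. ✓
y: successors {z}; □□(¬p ∨ q) there: z:T. ✓
z: successors {z}; □□(¬p ∨ q) there: z:T. ✓
— 5 worlds.

5 and 5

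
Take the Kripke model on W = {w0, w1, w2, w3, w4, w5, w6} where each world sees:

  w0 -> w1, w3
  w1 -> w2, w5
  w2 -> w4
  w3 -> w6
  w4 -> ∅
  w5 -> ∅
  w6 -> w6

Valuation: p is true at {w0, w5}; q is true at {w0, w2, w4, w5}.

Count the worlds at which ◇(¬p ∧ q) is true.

w0: successors {w1, w3}; ¬p ∧ q there: w1:F, w3:F. ✗
w1: successors {w2, w5}; ¬p ∧ q there: w2:T, w5:F. ✓
w2: successors {w4}; ¬p ∧ q there: w4:T. ✓
w3: successors {w6}; ¬p ∧ q there: w6:F. ✗
w4: no successors, so ◇(¬p ∧ q) fails. ✗
w5: no successors, so ◇(¬p ∧ q) fails. ✗
w6: successors {w6}; ¬p ∧ q there: w6:F. ✗
Satisfying worlds: {w1, w2}.

2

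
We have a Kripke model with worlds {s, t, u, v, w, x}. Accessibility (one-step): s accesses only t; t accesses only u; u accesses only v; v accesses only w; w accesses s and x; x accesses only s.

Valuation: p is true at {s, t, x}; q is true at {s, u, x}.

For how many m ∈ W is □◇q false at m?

s: successors {t}; ◇q there: t:T. ✓
t: successors {u}; ◇q there: u:F. ✗
u: successors {v}; ◇q there: v:F. ✗
v: successors {w}; ◇q there: w:T. ✓
w: successors {s, x}; ◇q there: s:F, x:T. ✗
x: successors {s}; ◇q there: s:F. ✗
Satisfying worlds: {s, v}.
So □◇q fails at the other 4 worlds.

4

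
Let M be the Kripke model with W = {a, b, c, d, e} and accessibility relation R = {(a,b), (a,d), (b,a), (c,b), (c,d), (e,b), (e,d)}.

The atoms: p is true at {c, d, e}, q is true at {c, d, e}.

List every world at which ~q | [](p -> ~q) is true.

a: ~q is T, [](p -> ~q) is F. ✓
b: ~q is T, [](p -> ~q) is T. ✓
c: ~q is F, [](p -> ~q) is F. ✗
d: ~q is F, [](p -> ~q) is T. ✓
e: ~q is F, [](p -> ~q) is F. ✗

{a, b, d}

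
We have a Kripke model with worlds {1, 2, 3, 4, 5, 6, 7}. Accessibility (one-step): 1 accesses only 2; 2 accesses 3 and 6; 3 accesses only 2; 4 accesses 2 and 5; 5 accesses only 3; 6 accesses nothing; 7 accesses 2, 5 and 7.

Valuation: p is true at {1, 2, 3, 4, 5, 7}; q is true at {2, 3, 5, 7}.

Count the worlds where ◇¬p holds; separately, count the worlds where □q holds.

For ◇¬p:
1: successors {2}; ¬p there: 2:F. ✗
2: successors {3, 6}; ¬p there: 3:F, 6:T. ✓
3: successors {2}; ¬p there: 2:F. ✗
4: successors {2, 5}; ¬p there: 2:F, 5:F. ✗
5: successors {3}; ¬p there: 3:F. ✗
6: no successors, so ◇¬p fails. ✗
7: successors {2, 5, 7}; ¬p there: 2:F, 5:F, 7:F. ✗
— 1 world.
For □q:
1: successors {2}; q there: 2:T. ✓
2: successors {3, 6}; q there: 3:T, 6:F. ✗
3: successors {2}; q there: 2:T. ✓
4: successors {2, 5}; q there: 2:T, 5:T. ✓
5: successors {3}; q there: 3:T. ✓
6: no successors, so □q holds vacuously. ✓
7: successors {2, 5, 7}; q there: 2:T, 5:T, 7:T. ✓
— 6 worlds.

1 and 6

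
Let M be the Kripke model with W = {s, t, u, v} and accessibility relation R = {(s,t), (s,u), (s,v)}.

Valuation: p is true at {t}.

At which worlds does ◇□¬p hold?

{s}

s: successors {t, u, v}; □¬p there: t:T, u:T, v:T. ✓
t: no successors, so ◇□¬p fails. ✗
u: no successors, so ◇□¬p fails. ✗
v: no successors, so ◇□¬p fails. ✗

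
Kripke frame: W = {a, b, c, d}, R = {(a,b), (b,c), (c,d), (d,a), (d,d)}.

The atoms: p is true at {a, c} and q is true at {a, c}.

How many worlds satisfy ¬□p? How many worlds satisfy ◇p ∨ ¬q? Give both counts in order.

3 and 2

For ¬□p:
a: □p is F. ✓
b: □p is T. ✗
c: □p is F. ✓
d: □p is F. ✓
— 3 worlds.
For ◇p ∨ ¬q:
a: ◇p is F, ¬q is F. ✗
b: ◇p is T, ¬q is T. ✓
c: ◇p is F, ¬q is F. ✗
d: ◇p is T, ¬q is T. ✓
— 2 worlds.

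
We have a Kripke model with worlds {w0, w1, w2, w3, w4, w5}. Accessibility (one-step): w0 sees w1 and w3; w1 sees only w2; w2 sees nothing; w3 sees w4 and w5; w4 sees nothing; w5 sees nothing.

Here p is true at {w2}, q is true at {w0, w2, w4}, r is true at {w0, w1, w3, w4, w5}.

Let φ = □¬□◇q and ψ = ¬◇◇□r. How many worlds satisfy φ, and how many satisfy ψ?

4 and 5

For □¬□◇q:
w0: successors {w1, w3}; ¬□◇q there: w1:T, w3:T. ✓
w1: successors {w2}; ¬□◇q there: w2:F. ✗
w2: no successors, so □¬□◇q holds vacuously. ✓
w3: successors {w4, w5}; ¬□◇q there: w4:F, w5:F. ✗
w4: no successors, so □¬□◇q holds vacuously. ✓
w5: no successors, so □¬□◇q holds vacuously. ✓
— 4 worlds.
For ¬◇◇□r:
w0: ◇◇□r is T. ✗
w1: ◇◇□r is F. ✓
w2: ◇◇□r is F. ✓
w3: ◇◇□r is F. ✓
w4: ◇◇□r is F. ✓
w5: ◇◇□r is F. ✓
— 5 worlds.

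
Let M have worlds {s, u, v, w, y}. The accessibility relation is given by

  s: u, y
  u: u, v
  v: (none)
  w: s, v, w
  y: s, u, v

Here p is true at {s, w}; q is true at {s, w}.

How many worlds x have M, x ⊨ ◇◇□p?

s: successors {u, y}; ◇□p there: u:T, y:T. ✓
u: successors {u, v}; ◇□p there: u:T, v:F. ✓
v: no successors, so ◇◇□p fails. ✗
w: successors {s, v, w}; ◇□p there: s:F, v:F, w:T. ✓
y: successors {s, u, v}; ◇□p there: s:F, u:T, v:F. ✓
Satisfying worlds: {s, u, w, y}.

4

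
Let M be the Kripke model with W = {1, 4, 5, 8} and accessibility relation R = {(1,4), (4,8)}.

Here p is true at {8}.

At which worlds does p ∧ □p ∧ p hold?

1: p is F, □p ∧ p is F. ✗
4: p is F, □p ∧ p is F. ✗
5: p is F, □p ∧ p is F. ✗
8: p is T, □p ∧ p is T. ✓

{8}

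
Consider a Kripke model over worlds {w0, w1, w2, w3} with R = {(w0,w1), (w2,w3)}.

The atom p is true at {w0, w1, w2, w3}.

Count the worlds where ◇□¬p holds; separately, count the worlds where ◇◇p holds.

For ◇□¬p:
w0: successors {w1}; □¬p there: w1:T. ✓
w1: no successors, so ◇□¬p fails. ✗
w2: successors {w3}; □¬p there: w3:T. ✓
w3: no successors, so ◇□¬p fails. ✗
— 2 worlds.
For ◇◇p:
w0: successors {w1}; ◇p there: w1:F. ✗
w1: no successors, so ◇◇p fails. ✗
w2: successors {w3}; ◇p there: w3:F. ✗
w3: no successors, so ◇◇p fails. ✗
— 0 worlds.

2 and 0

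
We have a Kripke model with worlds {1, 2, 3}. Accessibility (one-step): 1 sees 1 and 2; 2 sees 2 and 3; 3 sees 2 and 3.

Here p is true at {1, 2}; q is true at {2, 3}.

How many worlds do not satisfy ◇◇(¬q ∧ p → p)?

1: successors {1, 2}; ◇(¬q ∧ p → p) there: 1:T, 2:T. ✓
2: successors {2, 3}; ◇(¬q ∧ p → p) there: 2:T, 3:T. ✓
3: successors {2, 3}; ◇(¬q ∧ p → p) there: 2:T, 3:T. ✓
Satisfying worlds: {1, 2, 3}.
So ◇◇(¬q ∧ p → p) fails at the other 0 worlds.

0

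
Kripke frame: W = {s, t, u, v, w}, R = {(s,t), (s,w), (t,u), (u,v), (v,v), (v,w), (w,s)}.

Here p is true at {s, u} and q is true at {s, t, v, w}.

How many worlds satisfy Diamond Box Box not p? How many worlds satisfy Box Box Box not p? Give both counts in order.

3 and 2

For Diamond Box Box not p:
s: successors {t, w}; Box Box not p there: t:T, w:T. ✓
t: successors {u}; Box Box not p there: u:T. ✓
u: successors {v}; Box Box not p there: v:F. ✗
v: successors {v, w}; Box Box not p there: v:F, w:T. ✓
w: successors {s}; Box Box not p there: s:F. ✗
— 3 worlds.
For Box Box Box not p:
s: successors {t, w}; Box Box not p there: t:T, w:T. ✓
t: successors {u}; Box Box not p there: u:T. ✓
u: successors {v}; Box Box not p there: v:F. ✗
v: successors {v, w}; Box Box not p there: v:F, w:T. ✗
w: successors {s}; Box Box not p there: s:F. ✗
— 2 worlds.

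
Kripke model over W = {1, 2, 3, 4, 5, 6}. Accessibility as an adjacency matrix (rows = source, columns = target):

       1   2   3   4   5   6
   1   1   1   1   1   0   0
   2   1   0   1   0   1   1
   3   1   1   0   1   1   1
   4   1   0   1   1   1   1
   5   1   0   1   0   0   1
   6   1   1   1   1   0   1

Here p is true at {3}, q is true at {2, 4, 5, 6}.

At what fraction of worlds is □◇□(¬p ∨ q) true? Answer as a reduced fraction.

1/6

1: successors {1, 2, 3, 4}; ◇□(¬p ∨ q) there: 1:T, 2:T, 3:F, 4:T. ✗
2: successors {1, 3, 5, 6}; ◇□(¬p ∨ q) there: 1:T, 3:F, 5:T, 6:T. ✗
3: successors {1, 2, 4, 5, 6}; ◇□(¬p ∨ q) there: 1:T, 2:T, 4:T, 5:T, 6:T. ✓
4: successors {1, 3, 4, 5, 6}; ◇□(¬p ∨ q) there: 1:T, 3:F, 4:T, 5:T, 6:T. ✗
5: successors {1, 3, 6}; ◇□(¬p ∨ q) there: 1:T, 3:F, 6:T. ✗
6: successors {1, 2, 3, 4, 6}; ◇□(¬p ∨ q) there: 1:T, 2:T, 3:F, 4:T, 6:T. ✗
That's 1 of 6 worlds, so 1/6.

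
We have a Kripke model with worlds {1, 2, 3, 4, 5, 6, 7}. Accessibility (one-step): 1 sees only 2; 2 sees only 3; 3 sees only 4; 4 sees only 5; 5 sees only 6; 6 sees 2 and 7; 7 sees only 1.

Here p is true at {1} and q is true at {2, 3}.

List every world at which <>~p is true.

1: successors {2}; ~p there: 2:T. ✓
2: successors {3}; ~p there: 3:T. ✓
3: successors {4}; ~p there: 4:T. ✓
4: successors {5}; ~p there: 5:T. ✓
5: successors {6}; ~p there: 6:T. ✓
6: successors {2, 7}; ~p there: 2:T, 7:T. ✓
7: successors {1}; ~p there: 1:F. ✗

{1, 2, 3, 4, 5, 6}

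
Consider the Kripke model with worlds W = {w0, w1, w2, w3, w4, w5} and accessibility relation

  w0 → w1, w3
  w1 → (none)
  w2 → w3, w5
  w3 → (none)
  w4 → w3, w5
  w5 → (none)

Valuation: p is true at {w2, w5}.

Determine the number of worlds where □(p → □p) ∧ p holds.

w0: □(p → □p) is T, p is F. ✗
w1: □(p → □p) is T, p is F. ✗
w2: □(p → □p) is T, p is T. ✓
w3: □(p → □p) is T, p is F. ✗
w4: □(p → □p) is T, p is F. ✗
w5: □(p → □p) is T, p is T. ✓
Satisfying worlds: {w2, w5}.

2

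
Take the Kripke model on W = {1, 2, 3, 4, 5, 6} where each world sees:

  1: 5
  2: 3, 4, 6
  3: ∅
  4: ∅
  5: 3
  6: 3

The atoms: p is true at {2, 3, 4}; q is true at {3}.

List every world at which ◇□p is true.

{1, 2, 5, 6}

1: successors {5}; □p there: 5:T. ✓
2: successors {3, 4, 6}; □p there: 3:T, 4:T, 6:T. ✓
3: no successors, so ◇□p fails. ✗
4: no successors, so ◇□p fails. ✗
5: successors {3}; □p there: 3:T. ✓
6: successors {3}; □p there: 3:T. ✓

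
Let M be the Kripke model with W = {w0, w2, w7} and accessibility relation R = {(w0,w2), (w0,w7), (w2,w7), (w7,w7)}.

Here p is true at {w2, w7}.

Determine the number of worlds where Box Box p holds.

3

w0: successors {w2, w7}; Box p there: w2:T, w7:T. ✓
w2: successors {w7}; Box p there: w7:T. ✓
w7: successors {w7}; Box p there: w7:T. ✓
Satisfying worlds: {w0, w2, w7}.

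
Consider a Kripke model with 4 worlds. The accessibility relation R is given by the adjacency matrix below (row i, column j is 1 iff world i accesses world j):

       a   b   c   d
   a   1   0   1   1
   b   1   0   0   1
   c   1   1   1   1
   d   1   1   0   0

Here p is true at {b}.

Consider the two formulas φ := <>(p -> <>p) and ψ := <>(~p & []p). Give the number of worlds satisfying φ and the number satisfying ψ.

For <>(p -> <>p):
a: successors {a, c, d}; p -> <>p there: a:T, c:T, d:T. ✓
b: successors {a, d}; p -> <>p there: a:T, d:T. ✓
c: successors {a, b, c, d}; p -> <>p there: a:T, b:F, c:T, d:T. ✓
d: successors {a, b}; p -> <>p there: a:T, b:F. ✓
— 4 worlds.
For <>(~p & []p):
a: successors {a, c, d}; ~p & []p there: a:F, c:F, d:F. ✗
b: successors {a, d}; ~p & []p there: a:F, d:F. ✗
c: successors {a, b, c, d}; ~p & []p there: a:F, b:F, c:F, d:F. ✗
d: successors {a, b}; ~p & []p there: a:F, b:F. ✗
— 0 worlds.

4 and 0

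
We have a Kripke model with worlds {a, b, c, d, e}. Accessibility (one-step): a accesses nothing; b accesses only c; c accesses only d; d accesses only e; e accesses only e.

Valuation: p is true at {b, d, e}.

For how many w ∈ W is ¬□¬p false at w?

a: □¬p is T. ✗
b: □¬p is T. ✗
c: □¬p is F. ✓
d: □¬p is F. ✓
e: □¬p is F. ✓
Satisfying worlds: {c, d, e}.
So ¬□¬p fails at the other 2 worlds.

2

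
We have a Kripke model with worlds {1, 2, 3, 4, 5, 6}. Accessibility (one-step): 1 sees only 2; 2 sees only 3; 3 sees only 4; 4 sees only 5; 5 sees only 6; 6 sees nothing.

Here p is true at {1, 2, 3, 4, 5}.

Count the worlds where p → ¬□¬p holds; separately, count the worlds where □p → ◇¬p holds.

5 and 1

For p → ¬□¬p:
1: p is T, ¬□¬p is T. ✓
2: p is T, ¬□¬p is T. ✓
3: p is T, ¬□¬p is T. ✓
4: p is T, ¬□¬p is T. ✓
5: p is T, ¬□¬p is F. ✗
6: p is F, ¬□¬p is F. ✓
— 5 worlds.
For □p → ◇¬p:
1: □p is T, ◇¬p is F. ✗
2: □p is T, ◇¬p is F. ✗
3: □p is T, ◇¬p is F. ✗
4: □p is T, ◇¬p is F. ✗
5: □p is F, ◇¬p is T. ✓
6: □p is T, ◇¬p is F. ✗
— 1 world.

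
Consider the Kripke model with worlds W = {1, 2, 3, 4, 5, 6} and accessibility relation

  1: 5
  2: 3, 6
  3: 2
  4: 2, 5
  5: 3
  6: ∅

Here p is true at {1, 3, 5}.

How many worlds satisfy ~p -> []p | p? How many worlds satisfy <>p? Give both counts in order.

4 and 4

For ~p -> []p | p:
1: ~p is F, []p | p is T. ✓
2: ~p is T, []p | p is F. ✗
3: ~p is F, []p | p is T. ✓
4: ~p is T, []p | p is F. ✗
5: ~p is F, []p | p is T. ✓
6: ~p is T, []p | p is T. ✓
— 4 worlds.
For <>p:
1: successors {5}; p there: 5:T. ✓
2: successors {3, 6}; p there: 3:T, 6:F. ✓
3: successors {2}; p there: 2:F. ✗
4: successors {2, 5}; p there: 2:F, 5:T. ✓
5: successors {3}; p there: 3:T. ✓
6: no successors, so <>p fails. ✗
— 4 worlds.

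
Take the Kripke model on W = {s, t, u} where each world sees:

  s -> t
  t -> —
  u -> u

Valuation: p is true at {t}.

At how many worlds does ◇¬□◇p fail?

2

s: successors {t}; ¬□◇p there: t:F. ✗
t: no successors, so ◇¬□◇p fails. ✗
u: successors {u}; ¬□◇p there: u:T. ✓
Satisfying worlds: {u}.
So ◇¬□◇p fails at the other 2 worlds.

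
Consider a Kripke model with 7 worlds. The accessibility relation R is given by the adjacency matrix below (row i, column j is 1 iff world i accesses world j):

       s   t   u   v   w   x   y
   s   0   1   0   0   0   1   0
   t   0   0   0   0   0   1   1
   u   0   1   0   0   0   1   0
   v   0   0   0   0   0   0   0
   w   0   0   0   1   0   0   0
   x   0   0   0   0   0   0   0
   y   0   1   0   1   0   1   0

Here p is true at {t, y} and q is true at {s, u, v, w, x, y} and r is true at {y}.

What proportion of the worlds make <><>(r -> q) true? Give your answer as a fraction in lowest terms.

4/7

s: successors {t, x}; <>(r -> q) there: t:T, x:F. ✓
t: successors {x, y}; <>(r -> q) there: x:F, y:T. ✓
u: successors {t, x}; <>(r -> q) there: t:T, x:F. ✓
v: no successors, so <><>(r -> q) fails. ✗
w: successors {v}; <>(r -> q) there: v:F. ✗
x: no successors, so <><>(r -> q) fails. ✗
y: successors {t, v, x}; <>(r -> q) there: t:T, v:F, x:F. ✓
That's 4 of 7 worlds, so 4/7.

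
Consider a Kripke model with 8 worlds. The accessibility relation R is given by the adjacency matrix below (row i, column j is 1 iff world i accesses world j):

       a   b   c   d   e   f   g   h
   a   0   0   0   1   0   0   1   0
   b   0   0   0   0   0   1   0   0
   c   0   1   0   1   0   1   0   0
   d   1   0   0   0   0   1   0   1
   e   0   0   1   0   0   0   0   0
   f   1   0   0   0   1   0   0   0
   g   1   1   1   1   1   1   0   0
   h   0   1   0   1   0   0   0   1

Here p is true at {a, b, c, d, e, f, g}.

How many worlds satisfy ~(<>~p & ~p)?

a: <>~p & ~p is F. ✓
b: <>~p & ~p is F. ✓
c: <>~p & ~p is F. ✓
d: <>~p & ~p is F. ✓
e: <>~p & ~p is F. ✓
f: <>~p & ~p is F. ✓
g: <>~p & ~p is F. ✓
h: <>~p & ~p is T. ✗
Satisfying worlds: {a, b, c, d, e, f, g}.

7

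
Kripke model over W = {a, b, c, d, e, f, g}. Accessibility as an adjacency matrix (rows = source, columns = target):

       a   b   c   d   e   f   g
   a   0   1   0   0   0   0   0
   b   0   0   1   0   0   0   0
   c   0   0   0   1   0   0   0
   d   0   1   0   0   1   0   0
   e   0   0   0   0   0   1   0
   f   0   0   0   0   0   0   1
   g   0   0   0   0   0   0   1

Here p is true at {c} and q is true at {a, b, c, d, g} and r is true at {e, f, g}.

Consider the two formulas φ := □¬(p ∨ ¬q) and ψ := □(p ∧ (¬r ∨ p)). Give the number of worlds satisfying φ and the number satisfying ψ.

For □¬(p ∨ ¬q):
a: successors {b}; ¬(p ∨ ¬q) there: b:T. ✓
b: successors {c}; ¬(p ∨ ¬q) there: c:F. ✗
c: successors {d}; ¬(p ∨ ¬q) there: d:T. ✓
d: successors {b, e}; ¬(p ∨ ¬q) there: b:T, e:F. ✗
e: successors {f}; ¬(p ∨ ¬q) there: f:F. ✗
f: successors {g}; ¬(p ∨ ¬q) there: g:T. ✓
g: successors {g}; ¬(p ∨ ¬q) there: g:T. ✓
— 4 worlds.
For □(p ∧ (¬r ∨ p)):
a: successors {b}; p ∧ (¬r ∨ p) there: b:F. ✗
b: successors {c}; p ∧ (¬r ∨ p) there: c:T. ✓
c: successors {d}; p ∧ (¬r ∨ p) there: d:F. ✗
d: successors {b, e}; p ∧ (¬r ∨ p) there: b:F, e:F. ✗
e: successors {f}; p ∧ (¬r ∨ p) there: f:F. ✗
f: successors {g}; p ∧ (¬r ∨ p) there: g:F. ✗
g: successors {g}; p ∧ (¬r ∨ p) there: g:F. ✗
— 1 world.

4 and 1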